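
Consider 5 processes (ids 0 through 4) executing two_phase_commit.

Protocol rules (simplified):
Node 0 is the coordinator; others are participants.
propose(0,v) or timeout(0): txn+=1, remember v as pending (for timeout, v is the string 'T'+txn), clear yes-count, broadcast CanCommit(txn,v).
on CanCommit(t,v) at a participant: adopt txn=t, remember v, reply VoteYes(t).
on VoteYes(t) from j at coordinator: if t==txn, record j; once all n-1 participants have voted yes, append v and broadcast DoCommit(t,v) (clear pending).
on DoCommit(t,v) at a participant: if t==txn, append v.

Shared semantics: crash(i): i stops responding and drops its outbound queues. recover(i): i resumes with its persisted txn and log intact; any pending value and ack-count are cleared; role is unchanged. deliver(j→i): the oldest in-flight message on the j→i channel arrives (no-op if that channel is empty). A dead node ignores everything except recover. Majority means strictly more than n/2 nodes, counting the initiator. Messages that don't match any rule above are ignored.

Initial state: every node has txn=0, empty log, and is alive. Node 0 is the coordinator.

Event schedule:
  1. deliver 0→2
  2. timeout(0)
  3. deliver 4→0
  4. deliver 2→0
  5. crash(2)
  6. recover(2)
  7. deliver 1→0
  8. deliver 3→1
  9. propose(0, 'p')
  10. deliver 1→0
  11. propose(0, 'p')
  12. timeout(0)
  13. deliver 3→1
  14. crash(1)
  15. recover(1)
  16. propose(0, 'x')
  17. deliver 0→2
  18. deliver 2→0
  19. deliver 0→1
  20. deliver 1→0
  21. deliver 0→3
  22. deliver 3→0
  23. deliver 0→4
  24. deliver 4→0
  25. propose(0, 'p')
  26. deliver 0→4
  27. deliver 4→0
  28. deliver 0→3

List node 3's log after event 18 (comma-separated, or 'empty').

empty

[1] deliver 0→2 → ∅
[2] timeout(0) → N0(coor t1 [-])
[3] deliver 4→0 → ∅
[4] deliver 2→0 → ∅
[5] crash(2) → N2(✗part t0 [-])
[6] recover(2) → N2(part t0 [-])
[7] deliver 1→0 → ∅
[8] deliver 3→1 → ∅
[9] propose(0,'p') → N0(coor t2 [-])
[10] deliver 1→0 → ∅
[11] propose(0,'p') → N0(coor t3 [-])
[12] timeout(0) → N0(coor t4 [-])
[13] deliver 3→1 → ∅
[14] crash(1) → N1(✗part t0 [-])
[15] recover(1) → N1(part t0 [-])
[16] propose(0,'x') → N0(coor t5 [-])
[17] deliver 0→2 → N2(part t1 [-])
[18] deliver 2→0 → ∅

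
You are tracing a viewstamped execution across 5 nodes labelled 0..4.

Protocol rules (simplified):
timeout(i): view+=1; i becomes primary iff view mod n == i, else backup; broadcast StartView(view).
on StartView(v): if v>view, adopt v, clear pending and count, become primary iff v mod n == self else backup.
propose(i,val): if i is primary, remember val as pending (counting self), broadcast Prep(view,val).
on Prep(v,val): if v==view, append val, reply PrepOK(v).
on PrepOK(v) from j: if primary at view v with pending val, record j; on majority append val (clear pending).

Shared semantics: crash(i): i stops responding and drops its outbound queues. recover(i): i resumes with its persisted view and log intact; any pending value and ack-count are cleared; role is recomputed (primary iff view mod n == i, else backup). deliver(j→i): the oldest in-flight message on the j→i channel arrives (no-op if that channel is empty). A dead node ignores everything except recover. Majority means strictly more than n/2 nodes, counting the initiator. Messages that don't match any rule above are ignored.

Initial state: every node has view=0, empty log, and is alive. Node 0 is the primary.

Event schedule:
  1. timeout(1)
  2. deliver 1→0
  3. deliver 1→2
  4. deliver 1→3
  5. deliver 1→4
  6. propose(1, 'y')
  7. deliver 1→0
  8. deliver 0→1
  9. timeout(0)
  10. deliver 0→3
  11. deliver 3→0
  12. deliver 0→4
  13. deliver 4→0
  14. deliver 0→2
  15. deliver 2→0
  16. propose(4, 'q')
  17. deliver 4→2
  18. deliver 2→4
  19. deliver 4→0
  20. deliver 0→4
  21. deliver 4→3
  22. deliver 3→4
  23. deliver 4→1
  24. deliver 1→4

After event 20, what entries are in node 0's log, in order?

after 1 — timeout(1): n1:prim/v1/[-]
after 2 — deliver 1→0: n0:back/v1/[-]
after 3 — deliver 1→2: n2:back/v1/[-]
after 4 — deliver 1→3: n3:back/v1/[-]
after 5 — deliver 1→4: n4:back/v1/[-]
after 6 — propose(1,'y'): ·
after 7 — deliver 1→0: n0:back/v1/[y]
after 8 — deliver 0→1: ·
after 9 — timeout(0): n0:back/v2/[y]
after 10 — deliver 0→3: n3:back/v2/[-]
after 11 — deliver 3→0: ·
after 12 — deliver 0→4: n4:back/v2/[-]
after 13 — deliver 4→0: ·
after 14 — deliver 0→2: n2:prim/v2/[-]
after 15 — deliver 2→0: ·
after 16 — propose(4,'q'): ·
after 17 — deliver 4→2: ·
after 18 — deliver 2→4: ·
after 19 — deliver 4→0: ·
after 20 — deliver 0→4: ·

y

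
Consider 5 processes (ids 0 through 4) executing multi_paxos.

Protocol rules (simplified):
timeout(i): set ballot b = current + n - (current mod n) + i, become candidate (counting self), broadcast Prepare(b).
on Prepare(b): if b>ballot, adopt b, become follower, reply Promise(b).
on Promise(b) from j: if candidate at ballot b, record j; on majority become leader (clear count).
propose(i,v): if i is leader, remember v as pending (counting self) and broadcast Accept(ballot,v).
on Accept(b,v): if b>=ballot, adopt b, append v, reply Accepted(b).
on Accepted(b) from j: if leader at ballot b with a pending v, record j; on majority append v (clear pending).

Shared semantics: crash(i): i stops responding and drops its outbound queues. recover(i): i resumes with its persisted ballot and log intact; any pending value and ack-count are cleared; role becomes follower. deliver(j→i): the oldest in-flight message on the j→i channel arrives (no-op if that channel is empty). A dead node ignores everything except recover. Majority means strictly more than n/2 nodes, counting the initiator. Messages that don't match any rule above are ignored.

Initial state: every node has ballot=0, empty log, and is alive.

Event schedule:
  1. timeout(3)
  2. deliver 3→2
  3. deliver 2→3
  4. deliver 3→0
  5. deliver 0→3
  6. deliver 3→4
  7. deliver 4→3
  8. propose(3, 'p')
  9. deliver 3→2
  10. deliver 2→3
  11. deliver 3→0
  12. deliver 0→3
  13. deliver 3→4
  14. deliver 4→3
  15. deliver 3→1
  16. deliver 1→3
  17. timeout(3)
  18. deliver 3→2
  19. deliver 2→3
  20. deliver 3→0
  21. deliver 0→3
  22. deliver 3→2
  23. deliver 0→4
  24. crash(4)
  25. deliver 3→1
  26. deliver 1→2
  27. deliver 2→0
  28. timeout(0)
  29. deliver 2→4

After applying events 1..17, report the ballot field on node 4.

step 1 timeout(3): 3={cand,b=8,log=-}
step 2 deliver 3→2: 2={foll,b=8,log=-}
step 3 deliver 2→3: —
step 4 deliver 3→0: 0={foll,b=8,log=-}
step 5 deliver 0→3: 3={lead,b=8,log=-}
step 6 deliver 3→4: 4={foll,b=8,log=-}
step 7 deliver 4→3: —
step 8 propose(3,'p'): —
step 9 deliver 3→2: 2={foll,b=8,log=p}
step 10 deliver 2→3: —
step 11 deliver 3→0: 0={foll,b=8,log=p}
step 12 deliver 0→3: 3={lead,b=8,log=p}
step 13 deliver 3→4: 4={foll,b=8,log=p}
step 14 deliver 4→3: —
step 15 deliver 3→1: 1={foll,b=8,log=-}
step 16 deliver 1→3: —
step 17 timeout(3): 3={cand,b=13,log=p}

8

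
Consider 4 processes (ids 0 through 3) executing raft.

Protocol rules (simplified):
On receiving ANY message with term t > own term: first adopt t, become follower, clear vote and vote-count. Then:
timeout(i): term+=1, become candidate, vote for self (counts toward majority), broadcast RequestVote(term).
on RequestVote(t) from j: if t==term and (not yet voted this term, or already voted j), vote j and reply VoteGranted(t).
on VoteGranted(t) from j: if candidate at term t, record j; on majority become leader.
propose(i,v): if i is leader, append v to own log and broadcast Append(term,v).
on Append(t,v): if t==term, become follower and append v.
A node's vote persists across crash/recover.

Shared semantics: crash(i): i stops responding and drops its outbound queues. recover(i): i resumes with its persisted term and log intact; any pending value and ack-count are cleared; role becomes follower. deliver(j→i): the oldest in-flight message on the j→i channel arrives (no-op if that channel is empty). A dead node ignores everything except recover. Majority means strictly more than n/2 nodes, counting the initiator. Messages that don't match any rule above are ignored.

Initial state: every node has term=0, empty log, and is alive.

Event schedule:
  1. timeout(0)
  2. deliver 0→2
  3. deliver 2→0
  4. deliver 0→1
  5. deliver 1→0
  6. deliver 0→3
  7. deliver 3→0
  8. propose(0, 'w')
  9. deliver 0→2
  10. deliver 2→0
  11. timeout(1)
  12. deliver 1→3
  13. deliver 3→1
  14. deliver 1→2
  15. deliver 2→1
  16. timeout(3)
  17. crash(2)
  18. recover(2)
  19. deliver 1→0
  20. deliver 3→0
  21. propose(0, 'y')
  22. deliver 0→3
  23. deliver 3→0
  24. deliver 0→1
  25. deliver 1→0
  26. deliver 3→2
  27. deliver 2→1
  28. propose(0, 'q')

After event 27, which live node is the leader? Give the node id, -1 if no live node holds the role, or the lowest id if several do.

1

step 1 timeout(0): 0={cand,t=1,log=-}
step 2 deliver 0→2: 2={foll,t=1,log=-}
step 3 deliver 2→0: —
step 4 deliver 0→1: 1={foll,t=1,log=-}
step 5 deliver 1→0: 0={lead,t=1,log=-}
step 6 deliver 0→3: 3={foll,t=1,log=-}
step 7 deliver 3→0: —
step 8 propose(0,'w'): 0={lead,t=1,log=w}
step 9 deliver 0→2: 2={foll,t=1,log=w}
step 10 deliver 2→0: —
step 11 timeout(1): 1={cand,t=2,log=-}
step 12 deliver 1→3: 3={foll,t=2,log=-}
step 13 deliver 3→1: —
step 14 deliver 1→2: 2={foll,t=2,log=w}
step 15 deliver 2→1: 1={lead,t=2,log=-}
step 16 timeout(3): 3={cand,t=3,log=-}
step 17 crash(2): 2={✗foll,t=2,log=w}
step 18 recover(2): 2={foll,t=2,log=w}
step 19 deliver 1→0: 0={foll,t=2,log=w}
step 20 deliver 3→0: 0={foll,t=3,log=w}
step 21 propose(0,'y'): —
step 22 deliver 0→3: —
step 23 deliver 3→0: —
step 24 deliver 0→1: —
step 25 deliver 1→0: —
step 26 deliver 3→2: 2={foll,t=3,log=w}
step 27 deliver 2→1: —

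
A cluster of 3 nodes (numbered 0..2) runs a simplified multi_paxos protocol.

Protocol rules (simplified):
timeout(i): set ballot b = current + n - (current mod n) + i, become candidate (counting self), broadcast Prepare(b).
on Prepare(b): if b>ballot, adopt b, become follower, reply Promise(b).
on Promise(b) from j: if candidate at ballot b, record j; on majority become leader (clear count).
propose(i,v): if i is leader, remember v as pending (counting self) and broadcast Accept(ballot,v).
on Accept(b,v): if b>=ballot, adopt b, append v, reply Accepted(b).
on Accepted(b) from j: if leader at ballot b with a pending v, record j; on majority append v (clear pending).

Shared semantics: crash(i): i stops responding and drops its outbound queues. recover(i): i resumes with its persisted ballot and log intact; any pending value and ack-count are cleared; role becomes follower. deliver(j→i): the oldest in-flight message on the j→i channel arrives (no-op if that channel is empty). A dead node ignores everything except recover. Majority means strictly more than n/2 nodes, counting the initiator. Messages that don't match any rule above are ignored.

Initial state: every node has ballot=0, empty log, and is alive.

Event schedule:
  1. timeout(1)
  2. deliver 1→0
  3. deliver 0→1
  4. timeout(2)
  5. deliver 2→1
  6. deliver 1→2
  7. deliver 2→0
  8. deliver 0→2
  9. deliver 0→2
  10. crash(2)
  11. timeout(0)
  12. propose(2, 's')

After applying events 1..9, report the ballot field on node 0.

[1] timeout(1) → N1(cand b4 [-])
[2] deliver 1→0 → N0(foll b4 [-])
[3] deliver 0→1 → N1(lead b4 [-])
[4] timeout(2) → N2(cand b5 [-])
[5] deliver 2→1 → N1(foll b5 [-])
[6] deliver 1→2 → ∅
[7] deliver 2→0 → N0(foll b5 [-])
[8] deliver 0→2 → N2(lead b5 [-])
[9] deliver 0→2 → ∅

5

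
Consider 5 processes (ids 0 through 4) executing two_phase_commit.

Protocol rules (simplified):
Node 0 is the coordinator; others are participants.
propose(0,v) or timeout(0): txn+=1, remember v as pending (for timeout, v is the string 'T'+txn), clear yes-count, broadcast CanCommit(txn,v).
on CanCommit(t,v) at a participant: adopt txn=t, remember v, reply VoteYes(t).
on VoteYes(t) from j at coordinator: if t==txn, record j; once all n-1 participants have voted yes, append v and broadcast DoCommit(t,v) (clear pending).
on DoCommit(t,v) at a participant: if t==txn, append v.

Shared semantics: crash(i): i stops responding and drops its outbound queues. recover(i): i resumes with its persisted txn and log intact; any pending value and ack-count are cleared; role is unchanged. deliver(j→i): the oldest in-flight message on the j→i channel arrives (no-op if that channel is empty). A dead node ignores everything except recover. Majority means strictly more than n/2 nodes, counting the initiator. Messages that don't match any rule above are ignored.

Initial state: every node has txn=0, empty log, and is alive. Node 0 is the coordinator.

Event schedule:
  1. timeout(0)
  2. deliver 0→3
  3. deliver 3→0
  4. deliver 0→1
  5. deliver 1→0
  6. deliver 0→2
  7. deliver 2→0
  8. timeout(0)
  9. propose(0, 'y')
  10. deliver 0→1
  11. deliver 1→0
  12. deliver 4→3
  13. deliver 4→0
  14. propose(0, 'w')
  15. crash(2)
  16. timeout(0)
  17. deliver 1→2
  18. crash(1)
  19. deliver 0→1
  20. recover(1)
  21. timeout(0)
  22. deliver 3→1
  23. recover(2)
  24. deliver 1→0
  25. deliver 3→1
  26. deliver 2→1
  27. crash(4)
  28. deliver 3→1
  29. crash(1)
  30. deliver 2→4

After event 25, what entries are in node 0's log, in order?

after 1 — timeout(0): n0:coor/t1/[-]
after 2 — deliver 0→3: n3:part/t1/[-]
after 3 — deliver 3→0: ·
after 4 — deliver 0→1: n1:part/t1/[-]
after 5 — deliver 1→0: ·
after 6 — deliver 0→2: n2:part/t1/[-]
after 7 — deliver 2→0: ·
after 8 — timeout(0): n0:coor/t2/[-]
after 9 — propose(0,'y'): n0:coor/t3/[-]
after 10 — deliver 0→1: n1:part/t2/[-]
after 11 — deliver 1→0: ·
after 12 — deliver 4→3: ·
after 13 — deliver 4→0: ·
after 14 — propose(0,'w'): n0:coor/t4/[-]
after 15 — crash(2): n2:✗part/t1/[-]
after 16 — timeout(0): n0:coor/t5/[-]
after 17 — deliver 1→2: ·
after 18 — crash(1): n1:✗part/t2/[-]
after 19 — deliver 0→1: ·
after 20 — recover(1): n1:part/t2/[-]
after 21 — timeout(0): n0:coor/t6/[-]
after 22 — deliver 3→1: ·
after 23 — recover(2): n2:part/t1/[-]
after 24 — deliver 1→0: ·
after 25 — deliver 3→1: ·

empty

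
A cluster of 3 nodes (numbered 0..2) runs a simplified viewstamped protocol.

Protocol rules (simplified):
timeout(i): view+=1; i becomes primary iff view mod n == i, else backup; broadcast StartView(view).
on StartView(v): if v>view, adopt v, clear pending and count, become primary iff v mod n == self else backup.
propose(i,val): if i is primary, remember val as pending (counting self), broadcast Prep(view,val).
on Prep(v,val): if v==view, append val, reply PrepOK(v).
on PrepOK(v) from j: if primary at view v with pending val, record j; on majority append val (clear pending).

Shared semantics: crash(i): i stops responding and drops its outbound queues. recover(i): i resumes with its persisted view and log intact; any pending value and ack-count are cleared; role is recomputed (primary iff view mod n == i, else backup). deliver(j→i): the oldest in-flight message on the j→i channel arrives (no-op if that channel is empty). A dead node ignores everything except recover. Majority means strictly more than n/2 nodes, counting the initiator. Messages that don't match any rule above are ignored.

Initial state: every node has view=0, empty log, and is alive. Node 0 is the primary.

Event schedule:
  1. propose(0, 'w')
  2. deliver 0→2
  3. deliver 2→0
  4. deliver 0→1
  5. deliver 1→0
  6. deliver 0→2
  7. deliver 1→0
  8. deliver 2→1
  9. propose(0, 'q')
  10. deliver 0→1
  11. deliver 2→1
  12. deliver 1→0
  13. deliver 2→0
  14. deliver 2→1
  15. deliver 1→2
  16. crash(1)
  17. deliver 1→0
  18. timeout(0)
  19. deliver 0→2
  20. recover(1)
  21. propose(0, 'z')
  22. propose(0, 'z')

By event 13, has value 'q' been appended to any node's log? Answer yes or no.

yes

[1] propose(0,'w') → ∅
[2] deliver 0→2 → N2(back v0 [w])
[3] deliver 2→0 → N0(prim v0 [w])
[4] deliver 0→1 → N1(back v0 [w])
[5] deliver 1→0 → ∅
[6] deliver 0→2 → ∅
[7] deliver 1→0 → ∅
[8] deliver 2→1 → ∅
[9] propose(0,'q') → ∅
[10] deliver 0→1 → N1(back v0 [w,q])
[11] deliver 2→1 → ∅
[12] deliver 1→0 → N0(prim v0 [w,q])
[13] deliver 2→0 → ∅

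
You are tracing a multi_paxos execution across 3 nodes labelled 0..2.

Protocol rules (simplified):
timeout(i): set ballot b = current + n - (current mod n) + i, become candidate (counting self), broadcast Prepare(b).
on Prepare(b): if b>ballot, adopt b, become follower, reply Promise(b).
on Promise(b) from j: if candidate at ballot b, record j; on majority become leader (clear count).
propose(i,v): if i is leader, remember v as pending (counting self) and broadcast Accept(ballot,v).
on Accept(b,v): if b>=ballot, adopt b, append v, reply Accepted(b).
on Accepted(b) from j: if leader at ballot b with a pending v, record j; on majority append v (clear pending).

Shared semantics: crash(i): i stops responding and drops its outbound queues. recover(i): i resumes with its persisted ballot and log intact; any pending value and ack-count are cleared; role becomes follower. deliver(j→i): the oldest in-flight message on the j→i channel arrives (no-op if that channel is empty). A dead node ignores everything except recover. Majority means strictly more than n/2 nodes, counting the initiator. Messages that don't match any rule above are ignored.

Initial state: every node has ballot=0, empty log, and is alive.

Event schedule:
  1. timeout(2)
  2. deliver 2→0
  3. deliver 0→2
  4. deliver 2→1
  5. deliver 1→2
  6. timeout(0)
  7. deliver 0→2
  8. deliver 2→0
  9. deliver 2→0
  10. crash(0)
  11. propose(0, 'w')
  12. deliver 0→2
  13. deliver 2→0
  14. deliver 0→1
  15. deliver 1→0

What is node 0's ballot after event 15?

1. timeout(2):  <2:cand b5 ->
2. deliver 2→0:  <0:foll b5 ->
3. deliver 0→2:  <2:lead b5 ->
4. deliver 2→1:  <1:foll b5 ->
5. deliver 1→2:  nop
6. timeout(0):  <0:cand b6 ->
7. deliver 0→2:  <2:foll b6 ->
8. deliver 2→0:  <0:lead b6 ->
9. deliver 2→0:  nop
10. crash(0):  <0:✗lead b6 ->
11. propose(0,'w'):  nop
12. deliver 0→2:  nop
13. deliver 2→0:  nop
14. deliver 0→1:  nop
15. deliver 1→0:  nop

6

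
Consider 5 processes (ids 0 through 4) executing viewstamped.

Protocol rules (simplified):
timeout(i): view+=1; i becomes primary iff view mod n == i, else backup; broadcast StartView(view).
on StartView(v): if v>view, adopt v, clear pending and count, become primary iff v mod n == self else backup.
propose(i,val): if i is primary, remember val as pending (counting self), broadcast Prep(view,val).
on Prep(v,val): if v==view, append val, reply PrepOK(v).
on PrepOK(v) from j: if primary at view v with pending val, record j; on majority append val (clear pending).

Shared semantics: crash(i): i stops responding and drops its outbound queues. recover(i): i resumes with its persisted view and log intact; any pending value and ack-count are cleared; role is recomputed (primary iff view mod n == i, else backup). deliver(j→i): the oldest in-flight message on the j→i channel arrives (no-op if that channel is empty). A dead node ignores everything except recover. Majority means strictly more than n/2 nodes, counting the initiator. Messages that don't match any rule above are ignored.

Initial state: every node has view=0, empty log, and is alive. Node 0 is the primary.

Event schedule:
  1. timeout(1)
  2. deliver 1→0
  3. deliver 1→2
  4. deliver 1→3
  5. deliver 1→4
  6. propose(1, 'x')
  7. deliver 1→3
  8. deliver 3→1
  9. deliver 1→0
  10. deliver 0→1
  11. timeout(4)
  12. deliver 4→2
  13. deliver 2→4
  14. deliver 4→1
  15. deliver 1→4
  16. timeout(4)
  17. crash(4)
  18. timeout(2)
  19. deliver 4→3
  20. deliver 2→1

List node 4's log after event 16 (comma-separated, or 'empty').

empty

1. timeout(1):  <1:prim v1 ->
2. deliver 1→0:  <0:back v1 ->
3. deliver 1→2:  <2:back v1 ->
4. deliver 1→3:  <3:back v1 ->
5. deliver 1→4:  <4:back v1 ->
6. propose(1,'x'):  nop
7. deliver 1→3:  <3:back v1 x>
8. deliver 3→1:  nop
9. deliver 1→0:  <0:back v1 x>
10. deliver 0→1:  <1:prim v1 x>
11. timeout(4):  <4:back v2 ->
12. deliver 4→2:  <2:prim v2 ->
13. deliver 2→4:  nop
14. deliver 4→1:  <1:back v2 x>
15. deliver 1→4:  nop
16. timeout(4):  <4:back v3 ->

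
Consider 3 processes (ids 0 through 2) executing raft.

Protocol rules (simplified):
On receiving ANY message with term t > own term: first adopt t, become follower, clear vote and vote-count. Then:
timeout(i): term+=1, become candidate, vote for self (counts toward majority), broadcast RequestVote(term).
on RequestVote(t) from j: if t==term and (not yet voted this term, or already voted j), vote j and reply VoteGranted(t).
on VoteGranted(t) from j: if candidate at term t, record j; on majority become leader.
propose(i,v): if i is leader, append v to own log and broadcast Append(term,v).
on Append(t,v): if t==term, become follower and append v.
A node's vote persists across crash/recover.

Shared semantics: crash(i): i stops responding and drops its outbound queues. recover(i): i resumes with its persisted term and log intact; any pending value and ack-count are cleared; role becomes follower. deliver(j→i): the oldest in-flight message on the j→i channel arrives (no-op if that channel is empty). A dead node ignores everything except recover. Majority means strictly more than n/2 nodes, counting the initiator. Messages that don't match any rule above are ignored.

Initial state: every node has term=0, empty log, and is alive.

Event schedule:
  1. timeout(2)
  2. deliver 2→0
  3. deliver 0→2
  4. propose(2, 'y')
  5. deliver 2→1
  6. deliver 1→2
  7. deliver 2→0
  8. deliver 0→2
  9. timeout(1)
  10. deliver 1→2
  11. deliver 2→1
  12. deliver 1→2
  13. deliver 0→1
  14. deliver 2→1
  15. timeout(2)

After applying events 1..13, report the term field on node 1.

2

after 1 — timeout(2): n2:cand/t1/[-]
after 2 — deliver 2→0: n0:foll/t1/[-]
after 3 — deliver 0→2: n2:lead/t1/[-]
after 4 — propose(2,'y'): n2:lead/t1/[y]
after 5 — deliver 2→1: n1:foll/t1/[-]
after 6 — deliver 1→2: ·
after 7 — deliver 2→0: n0:foll/t1/[y]
after 8 — deliver 0→2: ·
after 9 — timeout(1): n1:cand/t2/[-]
after 10 — deliver 1→2: n2:foll/t2/[y]
after 11 — deliver 2→1: ·
after 12 — deliver 1→2: ·
after 13 — deliver 0→1: ·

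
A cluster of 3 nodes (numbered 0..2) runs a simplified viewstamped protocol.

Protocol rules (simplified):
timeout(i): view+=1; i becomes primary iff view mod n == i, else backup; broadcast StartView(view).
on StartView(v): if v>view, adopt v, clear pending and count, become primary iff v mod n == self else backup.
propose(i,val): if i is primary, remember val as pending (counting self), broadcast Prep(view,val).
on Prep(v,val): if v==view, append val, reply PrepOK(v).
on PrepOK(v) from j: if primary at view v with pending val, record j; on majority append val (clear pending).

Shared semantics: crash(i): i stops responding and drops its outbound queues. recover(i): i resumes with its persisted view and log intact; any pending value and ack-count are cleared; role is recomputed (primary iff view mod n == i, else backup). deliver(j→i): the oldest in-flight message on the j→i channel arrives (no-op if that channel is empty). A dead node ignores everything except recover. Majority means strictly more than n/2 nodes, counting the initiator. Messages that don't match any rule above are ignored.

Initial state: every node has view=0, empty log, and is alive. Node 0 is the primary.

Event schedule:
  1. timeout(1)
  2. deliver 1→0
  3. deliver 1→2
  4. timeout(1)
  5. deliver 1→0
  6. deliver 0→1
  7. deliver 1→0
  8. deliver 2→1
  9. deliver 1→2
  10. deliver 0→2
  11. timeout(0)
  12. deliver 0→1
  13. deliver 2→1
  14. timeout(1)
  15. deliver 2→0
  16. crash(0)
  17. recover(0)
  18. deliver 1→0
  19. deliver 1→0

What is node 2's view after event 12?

after 1 — timeout(1): n1:prim/v1/[-]
after 2 — deliver 1→0: n0:back/v1/[-]
after 3 — deliver 1→2: n2:back/v1/[-]
after 4 — timeout(1): n1:back/v2/[-]
after 5 — deliver 1→0: n0:back/v2/[-]
after 6 — deliver 0→1: ·
after 7 — deliver 1→0: ·
after 8 — deliver 2→1: ·
after 9 — deliver 1→2: n2:prim/v2/[-]
after 10 — deliver 0→2: ·
after 11 — timeout(0): n0:prim/v3/[-]
after 12 — deliver 0→1: n1:back/v3/[-]

2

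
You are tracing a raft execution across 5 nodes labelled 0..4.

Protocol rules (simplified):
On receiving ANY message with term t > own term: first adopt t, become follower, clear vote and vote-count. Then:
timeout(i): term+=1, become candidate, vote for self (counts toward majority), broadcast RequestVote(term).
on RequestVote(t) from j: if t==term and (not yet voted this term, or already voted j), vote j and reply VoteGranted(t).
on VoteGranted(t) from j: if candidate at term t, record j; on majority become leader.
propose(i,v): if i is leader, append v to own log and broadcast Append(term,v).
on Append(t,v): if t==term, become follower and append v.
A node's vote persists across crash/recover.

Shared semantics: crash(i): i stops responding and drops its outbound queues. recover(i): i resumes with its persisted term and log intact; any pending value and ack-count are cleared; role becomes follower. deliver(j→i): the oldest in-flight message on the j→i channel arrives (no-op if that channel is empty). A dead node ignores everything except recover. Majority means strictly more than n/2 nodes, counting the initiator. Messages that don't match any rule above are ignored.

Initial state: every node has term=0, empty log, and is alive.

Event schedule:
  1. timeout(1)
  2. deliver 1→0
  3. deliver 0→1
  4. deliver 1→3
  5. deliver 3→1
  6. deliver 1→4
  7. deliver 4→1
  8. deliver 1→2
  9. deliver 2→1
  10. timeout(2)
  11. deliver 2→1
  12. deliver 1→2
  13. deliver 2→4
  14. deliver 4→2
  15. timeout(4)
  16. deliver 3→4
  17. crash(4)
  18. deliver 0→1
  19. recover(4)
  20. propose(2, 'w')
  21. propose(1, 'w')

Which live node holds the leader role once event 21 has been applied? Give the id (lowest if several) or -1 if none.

[1] timeout(1) → N1(cand t1 [-])
[2] deliver 1→0 → N0(foll t1 [-])
[3] deliver 0→1 → ∅
[4] deliver 1→3 → N3(foll t1 [-])
[5] deliver 3→1 → N1(lead t1 [-])
[6] deliver 1→4 → N4(foll t1 [-])
[7] deliver 4→1 → ∅
[8] deliver 1→2 → N2(foll t1 [-])
[9] deliver 2→1 → ∅
[10] timeout(2) → N2(cand t2 [-])
[11] deliver 2→1 → N1(foll t2 [-])
[12] deliver 1→2 → ∅
[13] deliver 2→4 → N4(foll t2 [-])
[14] deliver 4→2 → N2(lead t2 [-])
[15] timeout(4) → N4(cand t3 [-])
[16] deliver 3→4 → ∅
[17] crash(4) → N4(✗cand t3 [-])
[18] deliver 0→1 → ∅
[19] recover(4) → N4(foll t3 [-])
[20] propose(2,'w') → N2(lead t2 [w])
[21] propose(1,'w') → ∅

2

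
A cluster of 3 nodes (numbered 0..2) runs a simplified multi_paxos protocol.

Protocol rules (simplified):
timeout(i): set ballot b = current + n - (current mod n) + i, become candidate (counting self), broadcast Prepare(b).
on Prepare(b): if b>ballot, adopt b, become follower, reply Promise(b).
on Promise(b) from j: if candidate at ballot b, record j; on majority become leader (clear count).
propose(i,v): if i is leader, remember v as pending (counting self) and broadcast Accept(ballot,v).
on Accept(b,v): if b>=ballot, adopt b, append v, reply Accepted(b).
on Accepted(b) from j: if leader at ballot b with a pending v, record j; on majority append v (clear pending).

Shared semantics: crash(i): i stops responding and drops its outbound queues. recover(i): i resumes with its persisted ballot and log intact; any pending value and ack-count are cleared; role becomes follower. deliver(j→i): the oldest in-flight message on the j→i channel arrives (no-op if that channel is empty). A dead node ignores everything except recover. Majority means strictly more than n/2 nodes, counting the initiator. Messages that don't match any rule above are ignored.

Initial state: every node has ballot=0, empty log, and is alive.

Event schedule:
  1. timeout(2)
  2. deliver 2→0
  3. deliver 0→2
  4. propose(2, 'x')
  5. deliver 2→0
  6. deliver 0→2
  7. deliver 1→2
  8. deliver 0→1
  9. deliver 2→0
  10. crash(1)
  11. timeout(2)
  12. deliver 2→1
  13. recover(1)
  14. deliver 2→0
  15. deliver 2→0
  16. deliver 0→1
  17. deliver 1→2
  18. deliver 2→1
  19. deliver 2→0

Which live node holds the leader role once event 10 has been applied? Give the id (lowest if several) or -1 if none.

after 1 — timeout(2): n2:cand/b5/[-]
after 2 — deliver 2→0: n0:foll/b5/[-]
after 3 — deliver 0→2: n2:lead/b5/[-]
after 4 — propose(2,'x'): ·
after 5 — deliver 2→0: n0:foll/b5/[x]
after 6 — deliver 0→2: n2:lead/b5/[x]
after 7 — deliver 1→2: ·
after 8 — deliver 0→1: ·
after 9 — deliver 2→0: ·
after 10 — crash(1): n1:✗foll/b0/[-]

2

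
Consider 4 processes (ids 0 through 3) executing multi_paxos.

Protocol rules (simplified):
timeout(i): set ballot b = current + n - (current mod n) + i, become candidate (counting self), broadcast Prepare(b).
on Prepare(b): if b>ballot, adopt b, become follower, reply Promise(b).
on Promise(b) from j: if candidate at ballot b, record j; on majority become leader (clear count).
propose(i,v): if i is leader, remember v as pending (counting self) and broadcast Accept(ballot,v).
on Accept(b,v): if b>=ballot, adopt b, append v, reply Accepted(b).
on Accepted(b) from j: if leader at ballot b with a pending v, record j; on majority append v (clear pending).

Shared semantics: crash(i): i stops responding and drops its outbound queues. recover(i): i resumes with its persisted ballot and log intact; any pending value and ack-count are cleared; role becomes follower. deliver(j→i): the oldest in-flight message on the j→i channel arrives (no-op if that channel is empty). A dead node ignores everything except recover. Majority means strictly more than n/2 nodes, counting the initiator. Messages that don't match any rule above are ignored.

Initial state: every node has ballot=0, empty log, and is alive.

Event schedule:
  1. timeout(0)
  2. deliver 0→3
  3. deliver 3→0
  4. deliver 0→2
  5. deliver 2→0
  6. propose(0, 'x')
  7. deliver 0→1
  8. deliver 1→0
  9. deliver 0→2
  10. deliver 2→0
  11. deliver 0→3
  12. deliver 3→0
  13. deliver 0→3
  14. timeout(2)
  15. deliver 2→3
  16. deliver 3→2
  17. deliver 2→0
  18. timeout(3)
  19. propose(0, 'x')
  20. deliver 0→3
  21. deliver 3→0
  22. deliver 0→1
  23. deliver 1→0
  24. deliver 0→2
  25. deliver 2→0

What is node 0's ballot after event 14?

1. timeout(0):  <0:cand b4 ->
2. deliver 0→3:  <3:foll b4 ->
3. deliver 3→0:  nop
4. deliver 0→2:  <2:foll b4 ->
5. deliver 2→0:  <0:lead b4 ->
6. propose(0,'x'):  nop
7. deliver 0→1:  <1:foll b4 ->
8. deliver 1→0:  nop
9. deliver 0→2:  <2:foll b4 x>
10. deliver 2→0:  nop
11. deliver 0→3:  <3:foll b4 x>
12. deliver 3→0:  <0:lead b4 x>
13. deliver 0→3:  nop
14. timeout(2):  <2:cand b10 x>

4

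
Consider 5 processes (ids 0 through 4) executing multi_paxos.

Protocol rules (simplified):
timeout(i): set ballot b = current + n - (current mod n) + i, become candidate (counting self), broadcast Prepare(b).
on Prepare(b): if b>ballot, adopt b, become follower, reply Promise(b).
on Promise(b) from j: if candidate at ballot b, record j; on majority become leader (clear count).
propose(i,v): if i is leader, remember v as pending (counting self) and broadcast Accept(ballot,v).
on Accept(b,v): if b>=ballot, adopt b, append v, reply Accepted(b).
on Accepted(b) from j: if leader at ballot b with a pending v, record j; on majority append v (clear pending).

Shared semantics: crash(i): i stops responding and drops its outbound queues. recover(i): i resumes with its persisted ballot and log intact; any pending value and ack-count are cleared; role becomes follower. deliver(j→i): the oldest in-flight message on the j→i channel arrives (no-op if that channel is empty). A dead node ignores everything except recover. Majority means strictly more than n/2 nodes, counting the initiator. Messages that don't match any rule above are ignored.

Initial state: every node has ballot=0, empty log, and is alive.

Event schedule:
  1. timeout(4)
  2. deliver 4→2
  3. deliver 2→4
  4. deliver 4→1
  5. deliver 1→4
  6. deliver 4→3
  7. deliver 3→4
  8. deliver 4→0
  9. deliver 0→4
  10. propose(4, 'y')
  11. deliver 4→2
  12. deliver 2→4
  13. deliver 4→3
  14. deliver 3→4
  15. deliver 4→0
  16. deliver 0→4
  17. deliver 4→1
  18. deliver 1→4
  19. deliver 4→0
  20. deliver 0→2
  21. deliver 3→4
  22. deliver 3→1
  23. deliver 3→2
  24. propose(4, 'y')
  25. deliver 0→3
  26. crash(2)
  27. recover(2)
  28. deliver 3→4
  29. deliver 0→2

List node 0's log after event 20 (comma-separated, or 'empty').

y

step 1 timeout(4): 4={cand,b=9,log=-}
step 2 deliver 4→2: 2={foll,b=9,log=-}
step 3 deliver 2→4: —
step 4 deliver 4→1: 1={foll,b=9,log=-}
step 5 deliver 1→4: 4={lead,b=9,log=-}
step 6 deliver 4→3: 3={foll,b=9,log=-}
step 7 deliver 3→4: —
step 8 deliver 4→0: 0={foll,b=9,log=-}
step 9 deliver 0→4: —
step 10 propose(4,'y'): —
step 11 deliver 4→2: 2={foll,b=9,log=y}
step 12 deliver 2→4: —
step 13 deliver 4→3: 3={foll,b=9,log=y}
step 14 deliver 3→4: 4={lead,b=9,log=y}
step 15 deliver 4→0: 0={foll,b=9,log=y}
step 16 deliver 0→4: —
step 17 deliver 4→1: 1={foll,b=9,log=y}
step 18 deliver 1→4: —
step 19 deliver 4→0: —
step 20 deliver 0→2: —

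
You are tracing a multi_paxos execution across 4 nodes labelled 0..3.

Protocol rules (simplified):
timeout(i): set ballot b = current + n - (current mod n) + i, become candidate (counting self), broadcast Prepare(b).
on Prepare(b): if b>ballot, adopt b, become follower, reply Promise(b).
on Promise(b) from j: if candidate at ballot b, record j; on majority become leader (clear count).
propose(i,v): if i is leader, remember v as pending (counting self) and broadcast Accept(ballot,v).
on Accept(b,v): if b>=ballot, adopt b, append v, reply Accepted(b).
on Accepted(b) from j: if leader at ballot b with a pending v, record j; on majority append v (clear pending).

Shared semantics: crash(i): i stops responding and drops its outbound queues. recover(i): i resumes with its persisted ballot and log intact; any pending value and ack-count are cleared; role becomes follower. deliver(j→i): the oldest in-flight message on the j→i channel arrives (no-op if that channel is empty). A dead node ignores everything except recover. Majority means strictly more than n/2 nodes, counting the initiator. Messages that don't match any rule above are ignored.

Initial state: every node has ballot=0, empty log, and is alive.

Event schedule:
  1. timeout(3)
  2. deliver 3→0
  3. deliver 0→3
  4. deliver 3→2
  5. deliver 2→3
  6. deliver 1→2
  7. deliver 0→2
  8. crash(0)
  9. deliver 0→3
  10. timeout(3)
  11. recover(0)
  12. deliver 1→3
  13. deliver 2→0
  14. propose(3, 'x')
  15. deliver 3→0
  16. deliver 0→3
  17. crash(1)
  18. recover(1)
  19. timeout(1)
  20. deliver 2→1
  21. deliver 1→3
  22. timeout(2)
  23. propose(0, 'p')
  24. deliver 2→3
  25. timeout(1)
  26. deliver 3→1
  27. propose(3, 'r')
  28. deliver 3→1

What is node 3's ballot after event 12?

e1 timeout(3): 3[cand,b=7,-]
e2 deliver 3→0: 0[foll,b=7,-]
e3 deliver 0→3: ·
e4 deliver 3→2: 2[foll,b=7,-]
e5 deliver 2→3: 3[lead,b=7,-]
e6 deliver 1→2: ·
e7 deliver 0→2: ·
e8 crash(0): 0[✗foll,b=7,-]
e9 deliver 0→3: ·
e10 timeout(3): 3[cand,b=11,-]
e11 recover(0): 0[foll,b=7,-]
e12 deliver 1→3: ·

11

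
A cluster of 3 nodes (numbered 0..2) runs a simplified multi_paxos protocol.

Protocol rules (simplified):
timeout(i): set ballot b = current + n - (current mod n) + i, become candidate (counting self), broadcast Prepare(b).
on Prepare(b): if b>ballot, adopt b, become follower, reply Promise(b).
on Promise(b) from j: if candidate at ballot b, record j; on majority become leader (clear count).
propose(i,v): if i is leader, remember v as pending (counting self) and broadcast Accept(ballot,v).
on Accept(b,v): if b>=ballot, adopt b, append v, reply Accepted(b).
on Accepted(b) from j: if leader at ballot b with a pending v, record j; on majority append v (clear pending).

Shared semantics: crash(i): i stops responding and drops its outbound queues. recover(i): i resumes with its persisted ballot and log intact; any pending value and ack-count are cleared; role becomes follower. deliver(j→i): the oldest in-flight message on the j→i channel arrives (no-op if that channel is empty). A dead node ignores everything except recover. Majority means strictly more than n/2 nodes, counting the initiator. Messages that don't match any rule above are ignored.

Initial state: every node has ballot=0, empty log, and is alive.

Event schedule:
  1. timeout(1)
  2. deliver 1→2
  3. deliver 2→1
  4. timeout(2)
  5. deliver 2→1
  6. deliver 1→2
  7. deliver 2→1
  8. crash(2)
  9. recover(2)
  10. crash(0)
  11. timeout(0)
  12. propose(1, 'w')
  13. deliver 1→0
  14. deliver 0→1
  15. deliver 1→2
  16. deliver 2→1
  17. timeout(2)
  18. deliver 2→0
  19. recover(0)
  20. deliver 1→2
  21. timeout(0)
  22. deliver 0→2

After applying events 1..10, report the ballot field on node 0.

0

after 1 — timeout(1): n1:cand/b4/[-]
after 2 — deliver 1→2: n2:foll/b4/[-]
after 3 — deliver 2→1: n1:lead/b4/[-]
after 4 — timeout(2): n2:cand/b8/[-]
after 5 — deliver 2→1: n1:foll/b8/[-]
after 6 — deliver 1→2: n2:lead/b8/[-]
after 7 — deliver 2→1: ·
after 8 — crash(2): n2:✗lead/b8/[-]
after 9 — recover(2): n2:foll/b8/[-]
after 10 — crash(0): n0:✗foll/b0/[-]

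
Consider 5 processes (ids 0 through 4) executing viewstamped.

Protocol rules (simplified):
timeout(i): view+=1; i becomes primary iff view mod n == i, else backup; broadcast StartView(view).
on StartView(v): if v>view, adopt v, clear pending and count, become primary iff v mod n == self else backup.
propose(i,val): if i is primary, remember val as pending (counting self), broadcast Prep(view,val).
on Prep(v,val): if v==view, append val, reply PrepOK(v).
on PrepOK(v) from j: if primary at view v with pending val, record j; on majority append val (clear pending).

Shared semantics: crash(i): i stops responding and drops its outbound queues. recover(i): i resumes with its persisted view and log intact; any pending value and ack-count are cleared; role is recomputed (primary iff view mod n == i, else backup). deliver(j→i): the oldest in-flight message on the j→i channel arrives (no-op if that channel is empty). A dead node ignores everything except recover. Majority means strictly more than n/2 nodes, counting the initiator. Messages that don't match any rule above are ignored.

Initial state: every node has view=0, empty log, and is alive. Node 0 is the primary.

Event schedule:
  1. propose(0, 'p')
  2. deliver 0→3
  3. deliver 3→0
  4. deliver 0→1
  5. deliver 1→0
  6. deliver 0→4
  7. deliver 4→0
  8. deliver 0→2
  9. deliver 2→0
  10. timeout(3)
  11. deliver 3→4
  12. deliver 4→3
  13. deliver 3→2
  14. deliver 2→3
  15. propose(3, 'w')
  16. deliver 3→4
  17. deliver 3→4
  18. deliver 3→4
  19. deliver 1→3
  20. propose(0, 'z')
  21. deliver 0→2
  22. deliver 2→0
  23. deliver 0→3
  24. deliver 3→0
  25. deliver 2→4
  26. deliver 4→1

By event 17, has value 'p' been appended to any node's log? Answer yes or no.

yes

after 1 — propose(0,'p'): ·
after 2 — deliver 0→3: n3:back/v0/[p]
after 3 — deliver 3→0: ·
after 4 — deliver 0→1: n1:back/v0/[p]
after 5 — deliver 1→0: n0:prim/v0/[p]
after 6 — deliver 0→4: n4:back/v0/[p]
after 7 — deliver 4→0: ·
after 8 — deliver 0→2: n2:back/v0/[p]
after 9 — deliver 2→0: ·
after 10 — timeout(3): n3:back/v1/[p]
after 11 — deliver 3→4: n4:back/v1/[p]
after 12 — deliver 4→3: ·
after 13 — deliver 3→2: n2:back/v1/[p]
after 14 — deliver 2→3: ·
after 15 — propose(3,'w'): ·
after 16 — deliver 3→4: ·
after 17 — deliver 3→4: ·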